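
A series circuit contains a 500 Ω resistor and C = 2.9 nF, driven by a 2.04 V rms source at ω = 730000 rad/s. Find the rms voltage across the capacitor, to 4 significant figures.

1.401 V

X_C = 1/(ωC) = 472.4 Ω
Z = 500.0 − j472.4 Ω
|Z| = √(500.0² + 472.4²) = 687.8 Ω
I = V/|Z| = 2.966 mA
V_C = I·|Z_C| = 0.002966 × 472.4 = 1.401 V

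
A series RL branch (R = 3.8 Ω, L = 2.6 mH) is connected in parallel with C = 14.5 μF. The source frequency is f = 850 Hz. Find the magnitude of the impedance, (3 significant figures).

ω = 2πf = 5341 rad/s
X_L = ωL = 13.9 Ω
X_C = 1/(ωC) = 12.9 Ω
Branch 1 (R+jX_L): Z₁ = 3.80 + j13.9 Ω, |Z₁| = 14.4 Ω
Branch 2 (−jX_C): Z₂ = −j12.9 Ω
Parallel: Z = Z₁Z₂/(Z₁+Z₂), |Z| = 47.4 Ω, ∠Z = -29.7°

47.4 Ω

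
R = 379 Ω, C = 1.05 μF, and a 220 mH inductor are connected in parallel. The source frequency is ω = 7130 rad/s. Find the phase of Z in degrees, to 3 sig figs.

-68.9°

X_L = ωL = 1570 Ω
X_C = 1/(ωC) = 134 Ω
Parallel: admittances add. Y = 1/R + 1/(jωL) + jωC
Y = (0.00264 + j0.00685) S
|Y| = 0.00734 S → |Z| = 1/|Y| = 136 Ω, ∠Z = −∠Y = -68.9°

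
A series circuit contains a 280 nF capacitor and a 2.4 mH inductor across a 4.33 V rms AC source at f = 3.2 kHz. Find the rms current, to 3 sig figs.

33.5 mA

ω = 2πf = 20110 rad/s
X_L = ωL = 48.3 Ω
X_C = 1/(ωC) = 178 Ω
Net reactance X = X_L − X_C = -129 Ω
Z = − j129 Ω
|Z| = √(0² + 129²) = 129 Ω
I = V/|Z| = 4.33/129 = 33.5 mA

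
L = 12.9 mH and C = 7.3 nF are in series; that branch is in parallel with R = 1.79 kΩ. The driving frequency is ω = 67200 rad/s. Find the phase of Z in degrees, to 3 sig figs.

-56.8°

X_L = ωL = 867 Ω
X_C = 1/(ωC) = 2040 Ω
Branch 1: Z₁ = R = 1790 Ω
Branch 2 (series LC): Z₂ = j(X_L − X_C) = −j1170 Ω
Parallel: Z = Z₁Z₂/(Z₁+Z₂), |Z| = 980 Ω, ∠Z = -56.8°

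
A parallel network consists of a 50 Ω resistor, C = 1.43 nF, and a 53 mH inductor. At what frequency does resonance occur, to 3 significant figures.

ω₀ = 1/√(LC) = 1/√(0.053 × 1.43e-09) = 114900 rad/s
f₀ = ω₀/(2π) = 18.3 kHz

18.3 kHz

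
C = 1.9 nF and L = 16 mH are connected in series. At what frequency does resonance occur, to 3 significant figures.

28.9 kHz

ω₀ = 1/√(LC) = 1/√(0.016 × 1.9e-09) = 181400 rad/s
f₀ = ω₀/(2π) = 28.9 kHz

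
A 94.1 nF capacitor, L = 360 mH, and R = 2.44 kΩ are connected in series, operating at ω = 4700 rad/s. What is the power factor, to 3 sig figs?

X_L = ωL = 1690 Ω
X_C = 1/(ωC) = 2260 Ω
Net reactance X = X_L − X_C = -569 Ω
Z = 2440 − j569 Ω
|Z| = √(2440² + 569²) = 2510 Ω
∠Z = arctan(-569/2440) = -13.1°
cos φ = cos(-13.1°) = 0.974

0.974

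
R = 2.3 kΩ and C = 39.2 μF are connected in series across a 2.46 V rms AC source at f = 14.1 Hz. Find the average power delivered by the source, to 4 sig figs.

2.591 mW

ω = 2πf = 88.59 rad/s
X_C = 1/(ωC) = 287.9 Ω
Z = 2300 − j287.9 Ω
|Z| = √(2300² + 287.9²) = 2318 Ω
∠Z = arctan(-287.9/2300) = -7.136°
I = V/|Z| = 1.061 mA
P = VI cos φ = 2.46 × 0.001061 × cos(-7.136°) = 2.591 mW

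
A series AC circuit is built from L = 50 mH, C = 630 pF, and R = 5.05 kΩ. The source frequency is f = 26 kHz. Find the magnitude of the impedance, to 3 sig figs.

5280 Ω

ω = 2πf = 163400 rad/s
X_L = ωL = 8170 Ω
X_C = 1/(ωC) = 9720 Ω
Net reactance X = X_L − X_C = -1550 Ω
Z = 5050 − j1550 Ω
|Z| = √(5050² + 1550²) = 5280 Ω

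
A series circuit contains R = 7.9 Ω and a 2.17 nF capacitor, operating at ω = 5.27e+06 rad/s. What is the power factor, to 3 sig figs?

0.0900

X_C = 1/(ωC) = 87.4 Ω
Z = 7.90 − j87.4 Ω
|Z| = √(7.90² + 87.4²) = 87.8 Ω
∠Z = arctan(-87.4/7.90) = -84.8°
cos φ = cos(-84.8°) = 0.0900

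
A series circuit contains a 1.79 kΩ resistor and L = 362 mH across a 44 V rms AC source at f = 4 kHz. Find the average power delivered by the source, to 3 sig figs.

40.3 mW

ω = 2πf = 25130 rad/s
X_L = ωL = 9100 Ω
Z = 1790 + j9100 Ω
|Z| = √(1790² + 9100²) = 9270 Ω
∠Z = arctan(9100/1790) = 78.9°
I = V/|Z| = 4.75 mA
P = VI cos φ = 44 × 0.00475 × cos(78.9°) = 40.3 mW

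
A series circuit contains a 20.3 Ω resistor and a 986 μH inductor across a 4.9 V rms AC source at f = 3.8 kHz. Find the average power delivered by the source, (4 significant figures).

504.4 mW

ω = 2πf = 23880 rad/s
X_L = ωL = 23.54 Ω
Z = 20.30 + j23.54 Ω
|Z| = √(20.30² + 23.54²) = 31.09 Ω
∠Z = arctan(23.54/20.30) = 49.23°
I = V/|Z| = 157.6 mA
P = VI cos φ = 4.9 × 0.1576 × cos(49.23°) = 504.4 mW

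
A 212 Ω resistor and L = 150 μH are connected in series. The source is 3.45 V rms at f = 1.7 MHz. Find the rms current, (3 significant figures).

ω = 2πf = 1.068e+07 rad/s
X_L = ωL = 1600 Ω
Z = 212 + j1600 Ω
|Z| = √(212² + 1600²) = 1620 Ω
I = V/|Z| = 3.45/1620 = 2.13 mA

2.13 mA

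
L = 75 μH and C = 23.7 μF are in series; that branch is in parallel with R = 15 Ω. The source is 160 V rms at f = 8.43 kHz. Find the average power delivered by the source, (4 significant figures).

ω = 2πf = 52970 rad/s
X_L = ωL = 3.973 Ω
X_C = 1/(ωC) = 0.7966 Ω
Branch 1: Z₁ = R = 15.00 Ω
Branch 2 (series LC): Z₂ = j(X_L − X_C) = j3.176 Ω
Parallel: Z = Z₁Z₂/(Z₁+Z₂), |Z| = 3.107 Ω, ∠Z = 78.05°
I = V/|Z| = 51.50 A
P = VI cos φ = 160 × 51.50 × cos(78.05°) = 1.707 kW

1.707 kW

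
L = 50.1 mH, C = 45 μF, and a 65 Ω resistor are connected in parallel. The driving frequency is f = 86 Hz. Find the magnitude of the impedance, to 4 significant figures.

50.25 Ω

ω = 2πf = 540.4 rad/s
X_L = ωL = 27.07 Ω
X_C = 1/(ωC) = 41.13 Ω
Parallel: admittances add. Y = 1/R + 1/(jωL) + jωC
Y = (0.01538 − j0.01262) S
|Y| = 0.01990 S → |Z| = 1/|Y| = 50.25 Ω, ∠Z = −∠Y = 39.37°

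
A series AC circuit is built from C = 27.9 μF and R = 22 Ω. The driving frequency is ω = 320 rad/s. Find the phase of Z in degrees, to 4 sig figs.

X_C = 1/(ωC) = 112.0 Ω
Z = 22.00 − j112.0 Ω
|Z| = √(22.00² + 112.0²) = 114.1 Ω
∠Z = arctan(-112.0/22.00) = -78.89°

-78.89°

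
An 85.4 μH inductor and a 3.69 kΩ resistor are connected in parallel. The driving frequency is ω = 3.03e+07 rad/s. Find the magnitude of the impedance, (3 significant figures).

2120 Ω

X_L = ωL = 2590 Ω
Parallel: admittances add. Y = 1/R + 1/(jωL)
Y = (0.000271 − j0.000386) S
|Y| = 0.000472 S → |Z| = 1/|Y| = 2120 Ω, ∠Z = −∠Y = 55.0°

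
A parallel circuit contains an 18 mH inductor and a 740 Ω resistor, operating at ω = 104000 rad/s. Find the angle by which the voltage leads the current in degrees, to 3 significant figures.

X_L = ωL = 1870 Ω
Parallel: admittances add. Y = 1/R + 1/(jωL)
Y = (0.00135 − j0.000534) S
|Y| = 0.00145 S → |Z| = 1/|Y| = 688 Ω, ∠Z = −∠Y = 21.6°

21.6°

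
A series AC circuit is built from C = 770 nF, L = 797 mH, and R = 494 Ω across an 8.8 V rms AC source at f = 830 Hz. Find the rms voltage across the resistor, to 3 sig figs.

ω = 2πf = 5215 rad/s
X_L = ωL = 4160 Ω
X_C = 1/(ωC) = 249 Ω
Net reactance X = X_L − X_C = 3910 Ω
Z = 494 + j3910 Ω
|Z| = √(494² + 3910²) = 3940 Ω
I = V/|Z| = 2.23 mA
V_R = I·|Z_R| = 0.00223 × 494 = 1.10 V

1.10 V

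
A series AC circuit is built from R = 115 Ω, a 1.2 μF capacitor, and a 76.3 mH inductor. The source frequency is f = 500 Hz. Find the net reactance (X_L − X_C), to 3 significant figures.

-25.6 Ω

ω = 2πf = 3142 rad/s
X_L = ωL = 240 Ω
X_C = 1/(ωC) = 265 Ω
X = 240 − 265 = -25.6 Ω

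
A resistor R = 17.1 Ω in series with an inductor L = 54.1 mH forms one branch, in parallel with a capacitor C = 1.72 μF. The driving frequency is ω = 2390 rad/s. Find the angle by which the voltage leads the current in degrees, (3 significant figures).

X_L = ωL = 129 Ω
X_C = 1/(ωC) = 243 Ω
Branch 1 (R+jX_L): Z₁ = 17.1 + j129 Ω, |Z₁| = 130 Ω
Branch 2 (−jX_C): Z₂ = −j243 Ω
Parallel: Z = Z₁Z₂/(Z₁+Z₂), |Z| = 275 Ω, ∠Z = 73.9°

73.9°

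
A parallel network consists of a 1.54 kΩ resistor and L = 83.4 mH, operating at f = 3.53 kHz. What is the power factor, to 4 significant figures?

ω = 2πf = 22180 rad/s
X_L = ωL = 1850 Ω
Parallel: admittances add. Y = 1/R + 1/(jωL)
Y = (0.0006494 − j0.0005406) S
|Y| = 0.0008449 S → |Z| = 1/|Y| = 1184 Ω, ∠Z = −∠Y = 39.78°
cos φ = cos(39.78°) = 0.7685

0.7685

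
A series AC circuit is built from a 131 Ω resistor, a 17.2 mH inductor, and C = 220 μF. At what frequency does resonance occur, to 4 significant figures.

81.82 Hz

ω₀ = 1/√(LC) = 1/√(0.0172 × 0.00022) = 514.1 rad/s
f₀ = ω₀/(2π) = 81.82 Hz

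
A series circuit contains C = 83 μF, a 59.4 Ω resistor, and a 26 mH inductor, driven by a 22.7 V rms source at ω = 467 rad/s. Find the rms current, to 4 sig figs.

372.4 mA

X_L = ωL = 12.14 Ω
X_C = 1/(ωC) = 25.80 Ω
Net reactance X = X_L − X_C = -13.66 Ω
Z = 59.40 − j13.66 Ω
|Z| = √(59.40² + 13.66²) = 60.95 Ω
I = V/|Z| = 22.7/60.95 = 372.4 mA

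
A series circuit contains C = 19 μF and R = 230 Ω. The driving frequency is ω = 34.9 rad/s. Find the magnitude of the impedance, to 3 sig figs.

X_C = 1/(ωC) = 1510 Ω
Z = 230 − j1510 Ω
|Z| = √(230² + 1510²) = 1530 Ω

1530 Ω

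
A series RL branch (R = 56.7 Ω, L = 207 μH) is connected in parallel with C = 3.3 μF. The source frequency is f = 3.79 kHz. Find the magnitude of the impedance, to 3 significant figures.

ω = 2πf = 23810 rad/s
X_L = ωL = 4.93 Ω
X_C = 1/(ωC) = 12.7 Ω
Branch 1 (R+jX_L): Z₁ = 56.7 + j4.93 Ω, |Z₁| = 56.9 Ω
Branch 2 (−jX_C): Z₂ = −j12.7 Ω
Parallel: Z = Z₁Z₂/(Z₁+Z₂), |Z| = 12.7 Ω, ∠Z = -77.2°

12.7 Ω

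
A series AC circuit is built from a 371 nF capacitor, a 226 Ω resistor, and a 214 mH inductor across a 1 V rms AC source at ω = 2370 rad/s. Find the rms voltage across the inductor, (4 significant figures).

X_L = ωL = 507.2 Ω
X_C = 1/(ωC) = 1137 Ω
Net reactance X = X_L − X_C = -630.1 Ω
Z = 226.0 − j630.1 Ω
|Z| = √(226.0² + 630.1²) = 669.4 Ω
I = V/|Z| = 1.494 mA
V_L = I·|Z_L| = 0.001494 × 507.2 = 0.7576 V

0.7576 V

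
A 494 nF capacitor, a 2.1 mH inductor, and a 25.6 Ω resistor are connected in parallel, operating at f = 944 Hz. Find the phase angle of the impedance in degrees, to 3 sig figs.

63.2°

ω = 2πf = 5931 rad/s
X_L = ωL = 12.5 Ω
X_C = 1/(ωC) = 341 Ω
Parallel: admittances add. Y = 1/R + 1/(jωL) + jωC
Y = (0.0391 − j0.0774) S
|Y| = 0.0867 S → |Z| = 1/|Y| = 11.5 Ω, ∠Z = −∠Y = 63.2°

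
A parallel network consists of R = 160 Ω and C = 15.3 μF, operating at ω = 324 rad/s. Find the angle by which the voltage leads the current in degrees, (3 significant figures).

-38.4°

X_C = 1/(ωC) = 202 Ω
Parallel: admittances add. Y = 1/R + jωC
Y = (0.00625 + j0.00496) S
|Y| = 0.00798 S → |Z| = 1/|Y| = 125 Ω, ∠Z = −∠Y = -38.4°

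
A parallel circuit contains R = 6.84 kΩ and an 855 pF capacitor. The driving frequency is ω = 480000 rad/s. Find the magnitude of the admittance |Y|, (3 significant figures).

X_C = 1/(ωC) = 2440 Ω
Parallel: admittances add. Y = 1/R + jωC
Y = (0.000146 + j0.000410) S
|Y| = 0.000436 S → |Z| = 1/|Y| = 2300 Ω, ∠Z = −∠Y = -70.4°

436 μS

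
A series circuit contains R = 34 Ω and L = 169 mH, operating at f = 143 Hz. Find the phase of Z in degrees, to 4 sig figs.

77.38°

ω = 2πf = 898.5 rad/s
X_L = ωL = 151.8 Ω
Z = 34.00 + j151.8 Ω
|Z| = √(34.00² + 151.8²) = 155.6 Ω
∠Z = arctan(151.8/34.00) = 77.38°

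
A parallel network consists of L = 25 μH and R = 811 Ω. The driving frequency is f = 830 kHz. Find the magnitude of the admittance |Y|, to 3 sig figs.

7.77 mS

ω = 2πf = 5.215e+06 rad/s
X_L = ωL = 130 Ω
Parallel: admittances add. Y = 1/R + 1/(jωL)
Y = (0.00123 − j0.00767) S
|Y| = 0.00777 S → |Z| = 1/|Y| = 129 Ω, ∠Z = −∠Y = 80.9°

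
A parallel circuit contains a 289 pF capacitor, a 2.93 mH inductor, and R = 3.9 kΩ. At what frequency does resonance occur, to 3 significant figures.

ω₀ = 1/√(LC) = 1/√(0.00293 × 2.89e-10) = 1.087e+06 rad/s
f₀ = ω₀/(2π) = 173 kHz

173 kHz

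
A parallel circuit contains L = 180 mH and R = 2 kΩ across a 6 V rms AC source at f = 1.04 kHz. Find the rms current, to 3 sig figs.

5.92 mA

ω = 2πf = 6535 rad/s
X_L = ωL = 1180 Ω
Parallel: admittances add. Y = 1/R + 1/(jωL)
Y = (0.000500 − j0.000850) S
|Y| = 0.000986 S → |Z| = 1/|Y| = 1010 Ω, ∠Z = −∠Y = 59.5°
I = V/|Z| = 6/1010 = 5.92 mA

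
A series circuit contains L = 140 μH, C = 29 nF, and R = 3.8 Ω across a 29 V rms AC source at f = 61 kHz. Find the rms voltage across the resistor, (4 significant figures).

ω = 2πf = 383300 rad/s
X_L = ωL = 53.66 Ω
X_C = 1/(ωC) = 89.97 Ω
Net reactance X = X_L − X_C = -36.31 Ω
Z = 3.800 − j36.31 Ω
|Z| = √(3.800² + 36.31²) = 36.51 Ω
I = V/|Z| = 794.3 mA
V_R = I·|Z_R| = 0.7943 × 3.800 = 3.018 V

3.018 V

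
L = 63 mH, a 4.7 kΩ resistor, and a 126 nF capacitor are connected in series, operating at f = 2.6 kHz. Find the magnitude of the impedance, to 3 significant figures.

ω = 2πf = 16340 rad/s
X_L = ωL = 1030 Ω
X_C = 1/(ωC) = 486 Ω
Net reactance X = X_L − X_C = 543 Ω
Z = 4700 + j543 Ω
|Z| = √(4700² + 543²) = 4730 Ω

4730 Ω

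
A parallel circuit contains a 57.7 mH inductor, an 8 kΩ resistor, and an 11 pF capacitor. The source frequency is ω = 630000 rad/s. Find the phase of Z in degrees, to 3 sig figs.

9.35°

X_L = ωL = 36400 Ω
X_C = 1/(ωC) = 144000 Ω
Parallel: admittances add. Y = 1/R + 1/(jωL) + jωC
Y = (0.000125 − j2.06e-05) S
|Y| = 0.000127 S → |Z| = 1/|Y| = 7890 Ω, ∠Z = −∠Y = 9.35°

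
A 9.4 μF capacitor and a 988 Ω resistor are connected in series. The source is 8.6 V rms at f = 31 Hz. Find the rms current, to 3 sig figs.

7.62 mA

ω = 2πf = 194.8 rad/s
X_C = 1/(ωC) = 546 Ω
Z = 988 − j546 Ω
|Z| = √(988² + 546²) = 1130 Ω
I = V/|Z| = 8.6/1130 = 7.62 mA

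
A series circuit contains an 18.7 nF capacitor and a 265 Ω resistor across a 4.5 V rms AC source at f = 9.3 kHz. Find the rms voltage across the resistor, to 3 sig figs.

1.25 V

ω = 2πf = 58430 rad/s
X_C = 1/(ωC) = 915 Ω
Z = 265 − j915 Ω
|Z| = √(265² + 915²) = 953 Ω
I = V/|Z| = 4.72 mA
V_R = I·|Z_R| = 0.00472 × 265 = 1.25 V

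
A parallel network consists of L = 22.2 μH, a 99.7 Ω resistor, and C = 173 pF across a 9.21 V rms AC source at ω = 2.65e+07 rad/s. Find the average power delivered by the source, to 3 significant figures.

X_L = ωL = 588 Ω
X_C = 1/(ωC) = 218 Ω
Parallel: admittances add. Y = 1/R + 1/(jωL) + jωC
Y = (0.0100 + j0.00288) S
|Y| = 0.0104 S → |Z| = 1/|Y| = 95.8 Ω, ∠Z = −∠Y = -16.0°
I = V/|Z| = 96.1 mA
P = VI cos φ = 9.21 × 0.0961 × cos(-16.0°) = 851 mW

851 mW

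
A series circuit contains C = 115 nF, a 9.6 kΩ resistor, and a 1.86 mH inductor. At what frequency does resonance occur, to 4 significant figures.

ω₀ = 1/√(LC) = 1/√(0.00186 × 1.15e-07) = 68370 rad/s
f₀ = ω₀/(2π) = 10.88 kHz

10.88 kHz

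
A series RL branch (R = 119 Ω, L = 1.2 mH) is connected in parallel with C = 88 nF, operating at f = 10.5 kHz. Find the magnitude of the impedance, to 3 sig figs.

ω = 2πf = 65970 rad/s
X_L = ωL = 79.2 Ω
X_C = 1/(ωC) = 172 Ω
Branch 1 (R+jX_L): Z₁ = 119 + j79.2 Ω, |Z₁| = 143 Ω
Branch 2 (−jX_C): Z₂ = −j172 Ω
Parallel: Z = Z₁Z₂/(Z₁+Z₂), |Z| = 163 Ω, ∠Z = -18.3°

163 Ω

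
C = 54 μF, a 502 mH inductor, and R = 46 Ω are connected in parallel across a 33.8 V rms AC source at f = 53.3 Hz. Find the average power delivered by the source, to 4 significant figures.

24.84 W

ω = 2πf = 334.9 rad/s
X_L = ωL = 168.1 Ω
X_C = 1/(ωC) = 55.30 Ω
Parallel: admittances add. Y = 1/R + 1/(jωL) + jωC
Y = (0.02174 + j0.01214) S
|Y| = 0.02490 S → |Z| = 1/|Y| = 40.17 Ω, ∠Z = −∠Y = -29.17°
I = V/|Z| = 841.5 mA
P = VI cos φ = 33.8 × 0.8415 × cos(-29.17°) = 24.84 W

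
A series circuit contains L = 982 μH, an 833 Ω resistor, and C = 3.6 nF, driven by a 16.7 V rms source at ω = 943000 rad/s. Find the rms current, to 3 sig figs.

X_L = ωL = 926 Ω
X_C = 1/(ωC) = 295 Ω
Net reactance X = X_L − X_C = 631 Ω
Z = 833 + j631 Ω
|Z| = √(833² + 631²) = 1050 Ω
I = V/|Z| = 16.7/1050 = 16.0 mA

16.0 mA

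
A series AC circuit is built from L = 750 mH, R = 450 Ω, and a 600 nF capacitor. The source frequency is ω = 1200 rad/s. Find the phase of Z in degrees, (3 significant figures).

-47.4°

X_L = ωL = 900 Ω
X_C = 1/(ωC) = 1390 Ω
Net reactance X = X_L − X_C = -489 Ω
Z = 450 − j489 Ω
|Z| = √(450² + 489²) = 664 Ω
∠Z = arctan(-489/450) = -47.4°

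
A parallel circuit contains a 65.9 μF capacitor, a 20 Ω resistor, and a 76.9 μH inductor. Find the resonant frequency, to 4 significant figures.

2.236 kHz

ω₀ = 1/√(LC) = 1/√(7.69e-05 × 6.59e-05) = 14050 rad/s
f₀ = ω₀/(2π) = 2.236 kHz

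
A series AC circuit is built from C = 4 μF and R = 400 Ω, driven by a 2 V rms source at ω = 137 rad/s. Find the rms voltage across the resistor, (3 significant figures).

X_C = 1/(ωC) = 1820 Ω
Z = 400 − j1820 Ω
|Z| = √(400² + 1820²) = 1870 Ω
I = V/|Z| = 1.07 mA
V_R = I·|Z_R| = 0.00107 × 400 = 0.428 V

0.428 V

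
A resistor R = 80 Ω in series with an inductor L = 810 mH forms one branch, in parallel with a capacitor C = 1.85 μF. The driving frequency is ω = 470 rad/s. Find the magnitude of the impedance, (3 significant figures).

578 Ω

X_L = ωL = 381 Ω
X_C = 1/(ωC) = 1150 Ω
Branch 1 (R+jX_L): Z₁ = 80.0 + j381 Ω, |Z₁| = 389 Ω
Branch 2 (−jX_C): Z₂ = −j1150 Ω
Parallel: Z = Z₁Z₂/(Z₁+Z₂), |Z| = 578 Ω, ∠Z = 72.2°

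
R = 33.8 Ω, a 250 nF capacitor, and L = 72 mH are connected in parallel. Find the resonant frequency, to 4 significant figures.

ω₀ = 1/√(LC) = 1/√(0.072 × 2.5e-07) = 7454 rad/s
f₀ = ω₀/(2π) = 1.186 kHz

1.186 kHz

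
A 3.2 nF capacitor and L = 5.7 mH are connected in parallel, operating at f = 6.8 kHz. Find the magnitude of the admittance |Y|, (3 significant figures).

ω = 2πf = 42730 rad/s
X_L = ωL = 244 Ω
X_C = 1/(ωC) = 7310 Ω
Parallel: admittances add. Y = 1/(jωL) + jωC
Y = (0 − j0.00397) S
|Y| = 0.00397 S → |Z| = 1/|Y| = 252 Ω, ∠Z = −∠Y = 90.0°

3.97 mS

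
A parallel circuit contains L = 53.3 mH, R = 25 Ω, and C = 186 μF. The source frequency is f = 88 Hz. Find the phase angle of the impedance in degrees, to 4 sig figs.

ω = 2πf = 552.9 rad/s
X_L = ωL = 29.47 Ω
X_C = 1/(ωC) = 9.724 Ω
Parallel: admittances add. Y = 1/R + 1/(jωL) + jωC
Y = (0.04000 + j0.06891) S
|Y| = 0.07968 S → |Z| = 1/|Y| = 12.55 Ω, ∠Z = −∠Y = -59.87°

-59.87°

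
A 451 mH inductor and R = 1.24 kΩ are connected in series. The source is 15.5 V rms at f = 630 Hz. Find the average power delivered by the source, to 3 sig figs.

63.1 mW

ω = 2πf = 3958 rad/s
X_L = ωL = 1790 Ω
Z = 1240 + j1790 Ω
|Z| = √(1240² + 1790²) = 2170 Ω
∠Z = arctan(1790/1240) = 55.2°
I = V/|Z| = 7.13 mA
P = VI cos φ = 15.5 × 0.00713 × cos(55.2°) = 63.1 mW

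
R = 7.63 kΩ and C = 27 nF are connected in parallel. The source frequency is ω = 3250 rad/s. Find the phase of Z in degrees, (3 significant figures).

-33.8°

X_C = 1/(ωC) = 11400 Ω
Parallel: admittances add. Y = 1/R + jωC
Y = (0.000131 + j8.78e-05) S
|Y| = 0.000158 S → |Z| = 1/|Y| = 6340 Ω, ∠Z = −∠Y = -33.8°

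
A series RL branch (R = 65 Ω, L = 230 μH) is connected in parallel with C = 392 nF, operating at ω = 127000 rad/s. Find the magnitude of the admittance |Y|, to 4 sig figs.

45.85 mS

X_L = ωL = 29.21 Ω
X_C = 1/(ωC) = 20.09 Ω
Branch 1 (R+jX_L): Z₁ = 65.00 + j29.21 Ω, |Z₁| = 71.26 Ω
Branch 2 (−jX_C): Z₂ = −j20.09 Ω
Parallel: Z = Z₁Z₂/(Z₁+Z₂), |Z| = 21.81 Ω, ∠Z = -73.79°
|Y| = 1/|Z| = 45.85 mS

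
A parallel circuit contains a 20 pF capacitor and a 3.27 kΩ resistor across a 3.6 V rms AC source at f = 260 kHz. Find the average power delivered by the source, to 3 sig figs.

3.96 mW

ω = 2πf = 1.634e+06 rad/s
X_C = 1/(ωC) = 30600 Ω
Parallel: admittances add. Y = 1/R + jωC
Y = (0.000306 + j3.27e-05) S
|Y| = 0.000308 S → |Z| = 1/|Y| = 3250 Ω, ∠Z = −∠Y = -6.10°
I = V/|Z| = 1.11 mA
P = VI cos φ = 3.6 × 0.00111 × cos(-6.10°) = 3.96 mW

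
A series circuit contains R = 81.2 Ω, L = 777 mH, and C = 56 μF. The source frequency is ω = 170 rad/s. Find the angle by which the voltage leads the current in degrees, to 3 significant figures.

X_L = ωL = 132 Ω
X_C = 1/(ωC) = 105 Ω
Net reactance X = X_L − X_C = 27.0 Ω
Z = 81.2 + j27.0 Ω
|Z| = √(81.2² + 27.0²) = 85.6 Ω
∠Z = arctan(27.0/81.2) = 18.4°

18.4°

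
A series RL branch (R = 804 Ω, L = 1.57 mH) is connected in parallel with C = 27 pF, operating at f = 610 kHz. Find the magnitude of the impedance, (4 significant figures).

ω = 2πf = 3.833e+06 rad/s
X_L = ωL = 6017 Ω
X_C = 1/(ωC) = 9663 Ω
Branch 1 (R+jX_L): Z₁ = 804.0 + j6017 Ω, |Z₁| = 6071 Ω
Branch 2 (−jX_C): Z₂ = −j9663 Ω
Parallel: Z = Z₁Z₂/(Z₁+Z₂), |Z| = 15710 Ω, ∠Z = 69.95°

15710 Ω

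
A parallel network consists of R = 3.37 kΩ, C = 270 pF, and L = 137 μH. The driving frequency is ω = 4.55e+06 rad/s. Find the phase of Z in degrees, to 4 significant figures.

X_L = ωL = 623.4 Ω
X_C = 1/(ωC) = 814.0 Ω
Parallel: admittances add. Y = 1/R + 1/(jωL) + jωC
Y = (0.0002967 − j0.0003757) S
|Y| = 0.0004788 S → |Z| = 1/|Y| = 2089 Ω, ∠Z = −∠Y = 51.70°

51.70°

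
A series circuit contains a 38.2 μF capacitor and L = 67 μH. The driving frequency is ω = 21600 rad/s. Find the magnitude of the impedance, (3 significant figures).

0.235 Ω

X_L = ωL = 1.45 Ω
X_C = 1/(ωC) = 1.21 Ω
Net reactance X = X_L − X_C = 0.235 Ω
Z = j0.235 Ω
|Z| = √(0² + 0.235²) = 0.235 Ω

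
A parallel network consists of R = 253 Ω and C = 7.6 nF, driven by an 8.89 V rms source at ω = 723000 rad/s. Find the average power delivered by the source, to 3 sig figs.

312 mW

X_C = 1/(ωC) = 182 Ω
Parallel: admittances add. Y = 1/R + jωC
Y = (0.00395 + j0.00549) S
|Y| = 0.00677 S → |Z| = 1/|Y| = 148 Ω, ∠Z = −∠Y = -54.3°
I = V/|Z| = 60.2 mA
P = VI cos φ = 8.89 × 0.0602 × cos(-54.3°) = 312 mW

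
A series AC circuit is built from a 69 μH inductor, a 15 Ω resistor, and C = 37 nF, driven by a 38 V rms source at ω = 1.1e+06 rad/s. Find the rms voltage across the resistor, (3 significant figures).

X_L = ωL = 75.9 Ω
X_C = 1/(ωC) = 24.6 Ω
Net reactance X = X_L − X_C = 51.3 Ω
Z = 15.0 + j51.3 Ω
|Z| = √(15.0² + 51.3²) = 53.5 Ω
I = V/|Z| = 711 mA
V_R = I·|Z_R| = 0.711 × 15.0 = 10.7 V

10.7 V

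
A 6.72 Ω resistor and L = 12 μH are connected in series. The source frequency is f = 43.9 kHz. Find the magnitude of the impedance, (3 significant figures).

7.49 Ω

ω = 2πf = 275800 rad/s
X_L = ωL = 3.31 Ω
Z = 6.72 + j3.31 Ω
|Z| = √(6.72² + 3.31²) = 7.49 Ω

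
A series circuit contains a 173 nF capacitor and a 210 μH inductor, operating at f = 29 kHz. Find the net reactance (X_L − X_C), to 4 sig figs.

6.541 Ω

ω = 2πf = 182200 rad/s
X_L = ωL = 38.26 Ω
X_C = 1/(ωC) = 31.72 Ω
X = 38.26 − 31.72 = 6.541 Ω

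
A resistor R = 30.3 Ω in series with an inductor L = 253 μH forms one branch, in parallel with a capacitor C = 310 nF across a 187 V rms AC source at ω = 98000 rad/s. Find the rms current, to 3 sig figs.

X_L = ωL = 24.8 Ω
X_C = 1/(ωC) = 32.9 Ω
Branch 1 (R+jX_L): Z₁ = 30.3 + j24.8 Ω, |Z₁| = 39.2 Ω
Branch 2 (−jX_C): Z₂ = −j32.9 Ω
Parallel: Z = Z₁Z₂/(Z₁+Z₂), |Z| = 41.1 Ω, ∠Z = -35.7°
I = V/|Z| = 187/41.1 = 4.55 A

4.55 A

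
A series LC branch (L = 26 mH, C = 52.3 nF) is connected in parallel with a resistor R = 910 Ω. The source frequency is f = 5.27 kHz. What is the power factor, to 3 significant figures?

ω = 2πf = 33110 rad/s
X_L = ωL = 861 Ω
X_C = 1/(ωC) = 577 Ω
Branch 1: Z₁ = R = 910 Ω
Branch 2 (series LC): Z₂ = j(X_L − X_C) = j283 Ω
Parallel: Z = Z₁Z₂/(Z₁+Z₂), |Z| = 271 Ω, ∠Z = 72.7°
cos φ = cos(72.7°) = 0.297

0.297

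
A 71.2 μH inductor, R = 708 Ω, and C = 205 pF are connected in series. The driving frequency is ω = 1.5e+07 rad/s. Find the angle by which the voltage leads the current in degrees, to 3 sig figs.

X_L = ωL = 1070 Ω
X_C = 1/(ωC) = 325 Ω
Net reactance X = X_L − X_C = 743 Ω
Z = 708 + j743 Ω
|Z| = √(708² + 743²) = 1030 Ω
∠Z = arctan(743/708) = 46.4°

46.4°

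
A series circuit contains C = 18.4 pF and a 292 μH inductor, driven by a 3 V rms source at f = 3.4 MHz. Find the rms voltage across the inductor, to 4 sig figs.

ω = 2πf = 2.136e+07 rad/s
X_L = ωL = 6238 Ω
X_C = 1/(ωC) = 2544 Ω
Net reactance X = X_L − X_C = 3694 Ω
Z = j3694 Ω
|Z| = √(0² + 3694²) = 3694 Ω
I = V/|Z| = 812.1 μA
V_L = I·|Z_L| = 0.0008121 × 6238 = 5.066 V

5.066 V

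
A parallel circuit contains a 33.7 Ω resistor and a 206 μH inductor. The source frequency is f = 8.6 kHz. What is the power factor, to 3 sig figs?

ω = 2πf = 54040 rad/s
X_L = ωL = 11.1 Ω
Parallel: admittances add. Y = 1/R + 1/(jωL)
Y = (0.0297 − j0.0898) S
|Y| = 0.0946 S → |Z| = 1/|Y| = 10.6 Ω, ∠Z = −∠Y = 71.7°
cos φ = cos(71.7°) = 0.314

0.314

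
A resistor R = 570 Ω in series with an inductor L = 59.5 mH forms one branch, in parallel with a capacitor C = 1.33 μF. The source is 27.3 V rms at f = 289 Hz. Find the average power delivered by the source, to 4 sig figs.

1.262 W

ω = 2πf = 1816 rad/s
X_L = ωL = 108.0 Ω
X_C = 1/(ωC) = 414.1 Ω
Branch 1 (R+jX_L): Z₁ = 570.0 + j108.0 Ω, |Z₁| = 580.1 Ω
Branch 2 (−jX_C): Z₂ = −j414.1 Ω
Parallel: Z = Z₁Z₂/(Z₁+Z₂), |Z| = 371.3 Ω, ∠Z = -51.04°
I = V/|Z| = 73.52 mA
P = VI cos φ = 27.3 × 0.07352 × cos(-51.04°) = 1.262 W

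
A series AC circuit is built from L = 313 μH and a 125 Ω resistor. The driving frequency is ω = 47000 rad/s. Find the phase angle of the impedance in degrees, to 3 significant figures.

6.71°

X_L = ωL = 14.7 Ω
Z = 125 + j14.7 Ω
|Z| = √(125² + 14.7²) = 126 Ω
∠Z = arctan(14.7/125) = 6.71°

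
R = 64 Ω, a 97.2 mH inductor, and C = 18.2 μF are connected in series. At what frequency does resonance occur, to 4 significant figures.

ω₀ = 1/√(LC) = 1/√(0.0972 × 1.82e-05) = 751.8 rad/s
f₀ = ω₀/(2π) = 119.7 Hz

119.7 Hz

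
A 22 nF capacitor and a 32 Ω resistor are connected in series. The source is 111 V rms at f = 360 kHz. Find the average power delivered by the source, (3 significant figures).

276 W

ω = 2πf = 2.262e+06 rad/s
X_C = 1/(ωC) = 20.1 Ω
Z = 32.0 − j20.1 Ω
|Z| = √(32.0² + 20.1²) = 37.8 Ω
∠Z = arctan(-20.1/32.0) = -32.1°
I = V/|Z| = 2.94 A
P = VI cos φ = 111 × 2.94 × cos(-32.1°) = 276 W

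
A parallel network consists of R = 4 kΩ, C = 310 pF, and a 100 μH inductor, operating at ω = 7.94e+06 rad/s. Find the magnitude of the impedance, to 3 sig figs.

815 Ω

X_L = ωL = 794 Ω
X_C = 1/(ωC) = 406 Ω
Parallel: admittances add. Y = 1/R + 1/(jωL) + jωC
Y = (0.000250 + j0.00120) S
|Y| = 0.00123 S → |Z| = 1/|Y| = 815 Ω, ∠Z = −∠Y = -78.3°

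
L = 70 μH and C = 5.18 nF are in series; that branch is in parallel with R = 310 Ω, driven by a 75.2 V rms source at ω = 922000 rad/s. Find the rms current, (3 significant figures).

573 mA

X_L = ωL = 64.5 Ω
X_C = 1/(ωC) = 209 Ω
Branch 1: Z₁ = R = 310 Ω
Branch 2 (series LC): Z₂ = j(X_L − X_C) = −j145 Ω
Parallel: Z = Z₁Z₂/(Z₁+Z₂), |Z| = 131 Ω, ∠Z = -65.0°
I = V/|Z| = 75.2/131 = 573 mA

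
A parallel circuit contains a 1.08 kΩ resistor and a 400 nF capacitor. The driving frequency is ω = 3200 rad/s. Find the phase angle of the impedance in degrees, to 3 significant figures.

X_C = 1/(ωC) = 781 Ω
Parallel: admittances add. Y = 1/R + jωC
Y = (0.000926 + j0.00128) S
|Y| = 0.00158 S → |Z| = 1/|Y| = 633 Ω, ∠Z = −∠Y = -54.1°

-54.1°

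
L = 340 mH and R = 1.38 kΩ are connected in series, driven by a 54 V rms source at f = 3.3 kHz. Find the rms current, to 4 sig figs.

7.517 mA

ω = 2πf = 20730 rad/s
X_L = ωL = 7050 Ω
Z = 1380 + j7050 Ω
|Z| = √(1380² + 7050²) = 7184 Ω
I = V/|Z| = 54/7184 = 7.517 mA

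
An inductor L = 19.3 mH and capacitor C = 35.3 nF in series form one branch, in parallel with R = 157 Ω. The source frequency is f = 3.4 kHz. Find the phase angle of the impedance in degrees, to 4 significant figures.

-9.749°

ω = 2πf = 21360 rad/s
X_L = ωL = 412.3 Ω
X_C = 1/(ωC) = 1326 Ω
Branch 1: Z₁ = R = 157.0 Ω
Branch 2 (series LC): Z₂ = j(X_L − X_C) = −j913.8 Ω
Parallel: Z = Z₁Z₂/(Z₁+Z₂), |Z| = 154.7 Ω, ∠Z = -9.749°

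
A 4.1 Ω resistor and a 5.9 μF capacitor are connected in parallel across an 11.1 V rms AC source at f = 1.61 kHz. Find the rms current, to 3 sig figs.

ω = 2πf = 10120 rad/s
X_C = 1/(ωC) = 16.8 Ω
Parallel: admittances add. Y = 1/R + jωC
Y = (0.244 + j0.0597) S
|Y| = 0.251 S → |Z| = 1/|Y| = 3.98 Ω, ∠Z = −∠Y = -13.8°
I = V/|Z| = 11.1/3.98 = 2.79 A

2.79 A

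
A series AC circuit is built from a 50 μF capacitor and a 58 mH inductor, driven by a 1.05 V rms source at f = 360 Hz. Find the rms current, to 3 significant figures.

8.58 mA

ω = 2πf = 2262 rad/s
X_L = ωL = 131 Ω
X_C = 1/(ωC) = 8.84 Ω
Net reactance X = X_L − X_C = 122 Ω
Z = j122 Ω
|Z| = √(0² + 122²) = 122 Ω
I = V/|Z| = 1.05/122 = 8.58 mA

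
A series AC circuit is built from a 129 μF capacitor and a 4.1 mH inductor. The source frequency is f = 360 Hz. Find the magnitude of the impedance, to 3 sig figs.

5.85 Ω

ω = 2πf = 2262 rad/s
X_L = ωL = 9.27 Ω
X_C = 1/(ωC) = 3.43 Ω
Net reactance X = X_L − X_C = 5.85 Ω
Z = j5.85 Ω
|Z| = √(0² + 5.85²) = 5.85 Ω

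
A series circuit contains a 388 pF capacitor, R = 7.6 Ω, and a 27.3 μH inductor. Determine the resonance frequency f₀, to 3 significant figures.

1.55 MHz

ω₀ = 1/√(LC) = 1/√(2.73e-05 × 3.88e-10) = 9.716e+06 rad/s
f₀ = ω₀/(2π) = 1.55 MHz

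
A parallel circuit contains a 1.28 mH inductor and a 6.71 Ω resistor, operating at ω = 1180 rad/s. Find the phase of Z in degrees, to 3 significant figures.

77.3°

X_L = ωL = 1.51 Ω
Parallel: admittances add. Y = 1/R + 1/(jωL)
Y = (0.149 − j0.662) S
|Y| = 0.679 S → |Z| = 1/|Y| = 1.47 Ω, ∠Z = −∠Y = 77.3°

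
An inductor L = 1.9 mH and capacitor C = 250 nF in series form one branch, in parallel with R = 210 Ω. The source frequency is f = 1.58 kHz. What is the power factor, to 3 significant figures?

0.877

ω = 2πf = 9927 rad/s
X_L = ωL = 18.9 Ω
X_C = 1/(ωC) = 403 Ω
Branch 1: Z₁ = R = 210 Ω
Branch 2 (series LC): Z₂ = j(X_L − X_C) = −j384 Ω
Parallel: Z = Z₁Z₂/(Z₁+Z₂), |Z| = 184 Ω, ∠Z = -28.7°
cos φ = cos(-28.7°) = 0.877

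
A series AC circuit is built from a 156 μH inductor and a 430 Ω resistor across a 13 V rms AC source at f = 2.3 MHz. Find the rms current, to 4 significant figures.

5.664 mA

ω = 2πf = 1.445e+07 rad/s
X_L = ωL = 2254 Ω
Z = 430.0 + j2254 Ω
|Z| = √(430.0² + 2254²) = 2295 Ω
I = V/|Z| = 13/2295 = 5.664 mA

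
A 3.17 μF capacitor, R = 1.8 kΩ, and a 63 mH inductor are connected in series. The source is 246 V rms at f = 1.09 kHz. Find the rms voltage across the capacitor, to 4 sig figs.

ω = 2πf = 6849 rad/s
X_L = ωL = 431.5 Ω
X_C = 1/(ωC) = 46.06 Ω
Net reactance X = X_L − X_C = 385.4 Ω
Z = 1800 + j385.4 Ω
|Z| = √(1800² + 385.4²) = 1841 Ω
I = V/|Z| = 133.6 mA
V_C = I·|Z_C| = 0.1336 × 46.06 = 6.156 V

6.156 V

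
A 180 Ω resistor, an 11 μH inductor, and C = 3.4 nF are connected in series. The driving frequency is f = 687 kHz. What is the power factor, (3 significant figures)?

ω = 2πf = 4.317e+06 rad/s
X_L = ωL = 47.5 Ω
X_C = 1/(ωC) = 68.1 Ω
Net reactance X = X_L − X_C = -20.7 Ω
Z = 180 − j20.7 Ω
|Z| = √(180² + 20.7²) = 181 Ω
∠Z = arctan(-20.7/180) = -6.55°
cos φ = cos(-6.55°) = 0.993

0.993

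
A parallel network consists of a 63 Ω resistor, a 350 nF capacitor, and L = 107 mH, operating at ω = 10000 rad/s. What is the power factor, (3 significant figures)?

X_L = ωL = 1070 Ω
X_C = 1/(ωC) = 286 Ω
Parallel: admittances add. Y = 1/R + 1/(jωL) + jωC
Y = (0.0159 + j0.00257) S
|Y| = 0.0161 S → |Z| = 1/|Y| = 62.2 Ω, ∠Z = −∠Y = -9.18°
cos φ = cos(-9.18°) = 0.987

0.987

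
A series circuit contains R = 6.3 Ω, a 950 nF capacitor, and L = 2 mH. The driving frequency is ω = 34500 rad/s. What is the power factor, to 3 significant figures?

X_L = ωL = 69.0 Ω
X_C = 1/(ωC) = 30.5 Ω
Net reactance X = X_L − X_C = 38.5 Ω
Z = 6.30 + j38.5 Ω
|Z| = √(6.30² + 38.5²) = 39.0 Ω
∠Z = arctan(38.5/6.30) = 80.7°
cos φ = cos(80.7°) = 0.162

0.162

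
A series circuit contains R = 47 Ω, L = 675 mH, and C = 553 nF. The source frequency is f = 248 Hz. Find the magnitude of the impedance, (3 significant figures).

118 Ω

ω = 2πf = 1558 rad/s
X_L = ωL = 1050 Ω
X_C = 1/(ωC) = 1160 Ω
Net reactance X = X_L − X_C = -109 Ω
Z = 47.0 − j109 Ω
|Z| = √(47.0² + 109²) = 118 Ω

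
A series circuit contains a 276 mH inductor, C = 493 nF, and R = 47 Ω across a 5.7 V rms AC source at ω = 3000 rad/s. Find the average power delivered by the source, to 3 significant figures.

60.4 mW

X_L = ωL = 828 Ω
X_C = 1/(ωC) = 676 Ω
Net reactance X = X_L − X_C = 152 Ω
Z = 47.0 + j152 Ω
|Z| = √(47.0² + 152²) = 159 Ω
∠Z = arctan(152/47.0) = 72.8°
I = V/|Z| = 35.9 mA
P = VI cos φ = 5.7 × 0.0359 × cos(72.8°) = 60.4 mW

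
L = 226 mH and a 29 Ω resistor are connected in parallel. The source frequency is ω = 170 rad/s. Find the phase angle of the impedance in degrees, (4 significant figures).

37.05°

X_L = ωL = 38.42 Ω
Parallel: admittances add. Y = 1/R + 1/(jωL)
Y = (0.03448 − j0.02603) S
|Y| = 0.04320 S → |Z| = 1/|Y| = 23.15 Ω, ∠Z = −∠Y = 37.05°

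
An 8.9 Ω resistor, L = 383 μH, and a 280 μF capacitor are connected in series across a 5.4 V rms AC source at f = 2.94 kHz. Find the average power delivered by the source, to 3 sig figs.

ω = 2πf = 18470 rad/s
X_L = ωL = 7.07 Ω
X_C = 1/(ωC) = 0.193 Ω
Net reactance X = X_L − X_C = 6.88 Ω
Z = 8.90 + j6.88 Ω
|Z| = √(8.90² + 6.88²) = 11.3 Ω
∠Z = arctan(6.88/8.90) = 37.7°
I = V/|Z| = 480 mA
P = VI cos φ = 5.4 × 0.480 × cos(37.7°) = 2.05 W

2.05 W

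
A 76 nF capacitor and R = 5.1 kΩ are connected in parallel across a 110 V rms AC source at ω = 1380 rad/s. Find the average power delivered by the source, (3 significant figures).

X_C = 1/(ωC) = 9530 Ω
Parallel: admittances add. Y = 1/R + jωC
Y = (0.000196 + j0.000105) S
|Y| = 0.000222 S → |Z| = 1/|Y| = 4500 Ω, ∠Z = −∠Y = -28.1°
I = V/|Z| = 24.5 mA
P = VI cos φ = 110 × 0.0245 × cos(-28.1°) = 2.37 W

2.37 W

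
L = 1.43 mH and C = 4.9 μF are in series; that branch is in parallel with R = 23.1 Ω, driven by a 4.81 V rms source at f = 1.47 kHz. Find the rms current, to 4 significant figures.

579.9 mA

ω = 2πf = 9236 rad/s
X_L = ωL = 13.21 Ω
X_C = 1/(ωC) = 22.10 Ω
Branch 1: Z₁ = R = 23.10 Ω
Branch 2 (series LC): Z₂ = j(X_L − X_C) = −j8.888 Ω
Parallel: Z = Z₁Z₂/(Z₁+Z₂), |Z| = 8.295 Ω, ∠Z = -68.96°
I = V/|Z| = 4.81/8.295 = 579.9 mA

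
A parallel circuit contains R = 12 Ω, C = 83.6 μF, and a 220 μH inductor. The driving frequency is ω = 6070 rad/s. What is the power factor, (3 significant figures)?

X_L = ωL = 1.34 Ω
X_C = 1/(ωC) = 1.97 Ω
Parallel: admittances add. Y = 1/R + 1/(jωL) + jωC
Y = (0.0833 − j0.241) S
|Y| = 0.255 S → |Z| = 1/|Y| = 3.92 Ω, ∠Z = −∠Y = 71.0°
cos φ = cos(71.0°) = 0.326

0.326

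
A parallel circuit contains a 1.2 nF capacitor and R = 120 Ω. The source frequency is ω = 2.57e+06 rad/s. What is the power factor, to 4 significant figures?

X_C = 1/(ωC) = 324.3 Ω
Parallel: admittances add. Y = 1/R + jωC
Y = (0.008333 + j0.003084) S
|Y| = 0.008886 S → |Z| = 1/|Y| = 112.5 Ω, ∠Z = −∠Y = -20.31°
cos φ = cos(-20.31°) = 0.9378

0.9378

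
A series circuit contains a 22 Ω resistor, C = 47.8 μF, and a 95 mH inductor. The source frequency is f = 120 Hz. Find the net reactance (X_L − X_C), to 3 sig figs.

43.9 Ω

ω = 2πf = 754.0 rad/s
X_L = ωL = 71.6 Ω
X_C = 1/(ωC) = 27.7 Ω
X = 71.6 − 27.7 = 43.9 Ω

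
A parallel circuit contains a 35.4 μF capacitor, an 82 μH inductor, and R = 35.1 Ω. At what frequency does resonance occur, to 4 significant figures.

ω₀ = 1/√(LC) = 1/√(8.2e-05 × 3.54e-05) = 18560 rad/s
f₀ = ω₀/(2π) = 2.954 kHz

2.954 kHz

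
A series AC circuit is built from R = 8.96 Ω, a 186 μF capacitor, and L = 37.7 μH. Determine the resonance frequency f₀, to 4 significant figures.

1.901 kHz

ω₀ = 1/√(LC) = 1/√(3.77e-05 × 0.000186) = 11940 rad/s
f₀ = ω₀/(2π) = 1.901 kHz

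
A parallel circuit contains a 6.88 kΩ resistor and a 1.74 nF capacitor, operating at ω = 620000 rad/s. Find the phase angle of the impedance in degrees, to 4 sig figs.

-82.33°

X_C = 1/(ωC) = 927.0 Ω
Parallel: admittances add. Y = 1/R + jωC
Y = (0.0001453 + j0.001079) S
|Y| = 0.001089 S → |Z| = 1/|Y| = 918.7 Ω, ∠Z = −∠Y = -82.33°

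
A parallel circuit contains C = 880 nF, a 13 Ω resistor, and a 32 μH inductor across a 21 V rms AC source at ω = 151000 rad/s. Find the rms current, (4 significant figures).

X_L = ωL = 4.832 Ω
X_C = 1/(ωC) = 7.526 Ω
Parallel: admittances add. Y = 1/R + 1/(jωL) + jωC
Y = (0.07692 − j0.07407) S
|Y| = 0.1068 S → |Z| = 1/|Y| = 9.364 Ω, ∠Z = −∠Y = 43.92°
I = V/|Z| = 21/9.364 = 2.243 A

2.243 A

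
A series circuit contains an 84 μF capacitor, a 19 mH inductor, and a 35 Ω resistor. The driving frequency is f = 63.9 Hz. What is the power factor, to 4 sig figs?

ω = 2πf = 401.5 rad/s
X_L = ωL = 7.628 Ω
X_C = 1/(ωC) = 29.65 Ω
Net reactance X = X_L − X_C = -22.02 Ω
Z = 35.00 − j22.02 Ω
|Z| = √(35.00² + 22.02²) = 41.35 Ω
∠Z = arctan(-22.02/35.00) = -32.18°
cos φ = cos(-32.18°) = 0.8464

0.8464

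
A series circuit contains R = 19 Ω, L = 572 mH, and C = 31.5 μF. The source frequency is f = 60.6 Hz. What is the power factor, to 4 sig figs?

0.1400

ω = 2πf = 380.8 rad/s
X_L = ωL = 217.8 Ω
X_C = 1/(ωC) = 83.38 Ω
Net reactance X = X_L − X_C = 134.4 Ω
Z = 19.00 + j134.4 Ω
|Z| = √(19.00² + 134.4²) = 135.8 Ω
∠Z = arctan(134.4/19.00) = 81.95°
cos φ = cos(81.95°) = 0.1400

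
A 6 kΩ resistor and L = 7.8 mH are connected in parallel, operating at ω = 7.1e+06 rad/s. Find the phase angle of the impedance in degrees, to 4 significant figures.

X_L = ωL = 55380 Ω
Parallel: admittances add. Y = 1/R + 1/(jωL)
Y = (0.0001667 − j1.806e-05) S
|Y| = 0.0001676 S → |Z| = 1/|Y| = 5965 Ω, ∠Z = −∠Y = 6.183°

6.183°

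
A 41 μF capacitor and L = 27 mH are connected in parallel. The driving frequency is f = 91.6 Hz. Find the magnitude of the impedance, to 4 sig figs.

24.54 Ω

ω = 2πf = 575.5 rad/s
X_L = ωL = 15.54 Ω
X_C = 1/(ωC) = 42.38 Ω
Parallel: admittances add. Y = 1/(jωL) + jωC
Y = (0 − j0.04075) S
|Y| = 0.04075 S → |Z| = 1/|Y| = 24.54 Ω, ∠Z = −∠Y = 90.00°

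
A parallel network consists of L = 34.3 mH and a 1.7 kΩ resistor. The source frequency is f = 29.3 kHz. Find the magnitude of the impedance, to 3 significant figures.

1640 Ω

ω = 2πf = 184100 rad/s
X_L = ωL = 6310 Ω
Parallel: admittances add. Y = 1/R + 1/(jωL)
Y = (0.000588 − j0.000158) S
|Y| = 0.000609 S → |Z| = 1/|Y| = 1640 Ω, ∠Z = −∠Y = 15.1°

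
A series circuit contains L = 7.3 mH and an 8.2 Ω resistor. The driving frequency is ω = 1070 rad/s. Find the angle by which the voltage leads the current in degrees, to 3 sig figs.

43.6°

X_L = ωL = 7.81 Ω
Z = 8.20 + j7.81 Ω
|Z| = √(8.20² + 7.81²) = 11.3 Ω
∠Z = arctan(7.81/8.20) = 43.6°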